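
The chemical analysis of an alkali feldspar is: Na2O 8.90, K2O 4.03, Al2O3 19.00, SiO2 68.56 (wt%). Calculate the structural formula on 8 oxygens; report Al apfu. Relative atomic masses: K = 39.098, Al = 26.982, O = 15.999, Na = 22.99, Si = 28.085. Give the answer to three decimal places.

0.985 Al apfu

8.90 wt% Na2O ÷ 61.979 g/mol = 0.14360 mol, giving 0.28720 Na and 0.14360 O.
4.03 wt% K2O ÷ 94.195 g/mol = 0.04278 mol, giving 0.08556 K and 0.04278 O.
19.00 wt% Al2O3 ÷ 101.961 g/mol = 0.18635 mol, giving 0.37270 Al and 0.55905 O.
68.56 wt% SiO2 ÷ 60.083 g/mol = 1.14109 mol, giving 1.14109 Si and 2.28218 O.
Oxygen sums to 3.02761; scaling by 8/3.02761 = 2.64235 puts the formula on 8 O.
Al: 0.37270 × 2.64235 = 0.985 atoms per formula unit.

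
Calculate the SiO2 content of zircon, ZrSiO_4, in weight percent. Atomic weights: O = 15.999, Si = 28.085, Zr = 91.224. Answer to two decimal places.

Formula mass = 183.305 g/mol.
1 Si → 1.0000 mol SiO2 per formula unit; M(SiO2) = 60.083, so SiO2 mass = 60.083 g.
60.083/183.305 × 100 = 32.78 wt%.

32.78 wt%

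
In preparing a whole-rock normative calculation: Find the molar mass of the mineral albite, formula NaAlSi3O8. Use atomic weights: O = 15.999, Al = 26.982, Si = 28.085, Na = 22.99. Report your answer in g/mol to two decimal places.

262.22 g/mol

M = 1(22.99) + 1(26.982) + 3(28.085) + 8(15.999)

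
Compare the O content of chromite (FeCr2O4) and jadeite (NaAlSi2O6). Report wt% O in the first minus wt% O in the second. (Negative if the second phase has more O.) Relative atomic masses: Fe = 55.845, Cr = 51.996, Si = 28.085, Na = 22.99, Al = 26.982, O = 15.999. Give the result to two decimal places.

M(FeCr2O4) = 223.833 g/mol, so wt% O = 63.996/223.833 × 100 = 28.59%.
M(NaAlSi2O6) = 202.136 g/mol, so wt% O = 95.994/202.136 × 100 = 47.49%.
28.59 − 47.49 = -18.90 pp.

-18.90 percentage points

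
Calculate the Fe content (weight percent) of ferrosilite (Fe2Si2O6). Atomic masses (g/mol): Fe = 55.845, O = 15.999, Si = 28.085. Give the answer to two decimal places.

M(Fe2Si2O6) = 263.854 g/mol.
Fe contributes 2 × 55.845 = 111.690 g per mole.
111.690/263.854 = 0.4233 → 42.33%.

42.33 weight percent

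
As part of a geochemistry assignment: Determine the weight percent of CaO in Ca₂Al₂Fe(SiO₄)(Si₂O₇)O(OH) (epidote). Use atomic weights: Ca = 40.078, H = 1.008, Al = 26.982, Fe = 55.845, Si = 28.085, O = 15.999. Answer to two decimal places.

23.21 wt%

Molar mass of Ca₂Al₂Fe(SiO₄)(Si₂O₇)O(OH) = 2*40.078 + 2*26.982 + 1*55.845 + 3*28.085 + 13*15.999 + 1*1.008 = 483.215 g/mol.
Each formula unit contains 2 Ca, equivalent to 2/1 = 2.0000 mol CaO.
M(CaO) = 1×40.078 + 1×15.999 = 56.077 g/mol.
Mass of CaO per formula unit = 2.0000 × 56.077 = 112.154 g.
CaO wt% = 112.154 / 483.215 × 100 = 23.21%.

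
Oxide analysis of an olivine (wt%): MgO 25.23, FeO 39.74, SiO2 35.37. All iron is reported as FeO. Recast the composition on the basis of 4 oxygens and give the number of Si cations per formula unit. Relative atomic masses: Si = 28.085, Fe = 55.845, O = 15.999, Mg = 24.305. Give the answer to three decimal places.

0.999 Si apfu

25.23 wt% MgO ÷ 40.304 g/mol = 0.62599 mol, giving 0.62599 Mg and 0.62599 O.
39.74 wt% FeO ÷ 71.844 g/mol = 0.55314 mol, giving 0.55314 Fe and 0.55314 O.
35.37 wt% SiO2 ÷ 60.083 g/mol = 0.58869 mol, giving 0.58869 Si and 1.17738 O.
Oxygen sums to 2.35651; scaling by 4/2.35651 = 1.69743 puts the formula on 4 O.
Si: 0.58869 × 1.69743 = 0.999 atoms per formula unit.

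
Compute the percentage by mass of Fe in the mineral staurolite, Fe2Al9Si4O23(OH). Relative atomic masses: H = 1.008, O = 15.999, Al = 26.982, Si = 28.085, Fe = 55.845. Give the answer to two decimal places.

13.11 weight percent

M(Fe2Al9Si4O23(OH)) = 851.852 g/mol.
Fe contributes 2 × 55.845 = 111.690 g per mole.
111.690/851.852 = 0.1311 → 13.11%.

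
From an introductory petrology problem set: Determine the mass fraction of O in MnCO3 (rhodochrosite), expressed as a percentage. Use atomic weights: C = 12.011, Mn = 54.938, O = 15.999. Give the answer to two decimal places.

M(MnCO3) = 114.946 g/mol.
O contributes 3 × 15.999 = 47.997 g per mole.
47.997/114.946 = 0.4176 → 41.76%.

41.76 mass %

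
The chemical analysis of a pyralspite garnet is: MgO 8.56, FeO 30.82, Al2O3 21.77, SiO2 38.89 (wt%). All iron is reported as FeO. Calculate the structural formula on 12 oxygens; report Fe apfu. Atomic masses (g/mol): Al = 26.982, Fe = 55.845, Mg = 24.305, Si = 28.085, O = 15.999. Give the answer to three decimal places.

8.56 wt% MgO ÷ 40.304 g/mol = 0.21239 mol, giving 0.21239 Mg and 0.21239 O.
30.82 wt% FeO ÷ 71.844 g/mol = 0.42899 mol, giving 0.42899 Fe and 0.42899 O.
21.77 wt% Al2O3 ÷ 101.961 g/mol = 0.21351 mol, giving 0.42702 Al and 0.64053 O.
38.89 wt% SiO2 ÷ 60.083 g/mol = 0.64727 mol, giving 0.64727 Si and 1.29454 O.
Oxygen sums to 2.57645; scaling by 12/2.57645 = 4.65757 puts the formula on 12 O.
Fe: 0.42899 × 4.65757 = 1.998 atoms per formula unit.

1.998 Fe apfu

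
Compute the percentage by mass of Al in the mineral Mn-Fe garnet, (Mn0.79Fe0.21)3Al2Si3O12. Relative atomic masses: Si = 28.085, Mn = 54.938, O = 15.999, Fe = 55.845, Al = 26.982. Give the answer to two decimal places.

10.89 weight percent

Formula mass = 2.37×54.938 + 0.63×55.845 + 2×26.982 + 3×28.085 + 12×15.999 = 495.592 g/mol, of which 53.964 g is Al.
So Al makes up 53.964/495.592 = 0.1089 of the mass, i.e. 10.89%.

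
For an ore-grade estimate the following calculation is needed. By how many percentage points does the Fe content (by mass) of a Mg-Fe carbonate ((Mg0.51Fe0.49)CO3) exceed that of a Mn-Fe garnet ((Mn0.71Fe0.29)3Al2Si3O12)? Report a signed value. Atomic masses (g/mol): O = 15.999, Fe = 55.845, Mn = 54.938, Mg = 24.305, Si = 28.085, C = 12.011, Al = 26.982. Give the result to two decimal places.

M((Mg0.51Fe0.49)CO3) = 99.768 g/mol, so wt% Fe = 27.364/99.768 × 100 = 27.43%.
M((Mn0.71Fe0.29)3Al2Si3O12) = 495.810 g/mol, so wt% Fe = 48.585/495.810 × 100 = 9.80%.
27.43 − 9.80 = 17.63 pp.

17.63 percentage points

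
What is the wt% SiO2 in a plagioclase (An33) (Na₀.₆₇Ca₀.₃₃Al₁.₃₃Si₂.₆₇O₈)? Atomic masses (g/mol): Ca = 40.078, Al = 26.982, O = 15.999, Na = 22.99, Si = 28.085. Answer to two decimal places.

Molar mass of Na₀.₆₇Ca₀.₃₃Al₁.₃₃Si₂.₆₇O₈ = 0.67×22.99 + 0.33×40.078 + 1.33×26.982 + 2.67×28.085 + 8×15.999 = 267.494 g/mol.
Each formula unit contains 2.67 Si, equivalent to 2.67/1 = 2.6700 mol SiO2.
M(SiO2) = 1×28.085 + 2×15.999 = 60.083 g/mol.
Mass of SiO2 per formula unit = 2.6700 × 60.083 = 160.422 g.
SiO2 wt% = 160.422 / 267.494 × 100 = 59.97%.

59.97 wt%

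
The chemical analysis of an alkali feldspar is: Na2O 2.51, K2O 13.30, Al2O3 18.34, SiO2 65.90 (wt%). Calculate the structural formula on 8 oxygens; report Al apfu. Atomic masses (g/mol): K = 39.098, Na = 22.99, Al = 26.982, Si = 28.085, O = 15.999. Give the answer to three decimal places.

2.51 wt% Na2O ÷ 61.979 g/mol = 0.04050 mol, giving 0.08100 Na and 0.04050 O.
13.30 wt% K2O ÷ 94.195 g/mol = 0.14120 mol, giving 0.28240 K and 0.14120 O.
18.34 wt% Al2O3 ÷ 101.961 g/mol = 0.17987 mol, giving 0.35974 Al and 0.53961 O.
65.90 wt% SiO2 ÷ 60.083 g/mol = 1.09682 mol, giving 1.09682 Si and 2.19364 O.
Oxygen sums to 2.91495; scaling by 8/2.91495 = 2.74447 puts the formula on 8 O.
Al: 0.35974 × 2.74447 = 0.987 atoms per formula unit.

0.987 Al apfu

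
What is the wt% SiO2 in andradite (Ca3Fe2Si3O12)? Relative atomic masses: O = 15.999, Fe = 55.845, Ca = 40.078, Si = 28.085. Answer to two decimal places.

Molar mass of Ca3Fe2Si3O12 = 3×40.078 + 2×55.845 + 3×28.085 + 12×15.999 = 508.167 g/mol.
Each formula unit contains 3 Si, equivalent to 3/1 = 3.0000 mol SiO2.
M(SiO2) = 1×28.085 + 2×15.999 = 60.083 g/mol.
Mass of SiO2 per formula unit = 3.0000 × 60.083 = 180.249 g.
SiO2 wt% = 180.249 / 508.167 × 100 = 35.47%.

35.47 wt%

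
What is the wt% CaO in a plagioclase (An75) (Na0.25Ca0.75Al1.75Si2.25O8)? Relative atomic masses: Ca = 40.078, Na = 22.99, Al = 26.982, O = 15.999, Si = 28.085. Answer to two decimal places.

15.34 wt%

Formula mass = 274.208 g/mol.
0.75 Ca → 0.7500 mol CaO per formula unit; M(CaO) = 56.077, so CaO mass = 42.058 g.
42.058/274.208 × 100 = 15.34 wt%.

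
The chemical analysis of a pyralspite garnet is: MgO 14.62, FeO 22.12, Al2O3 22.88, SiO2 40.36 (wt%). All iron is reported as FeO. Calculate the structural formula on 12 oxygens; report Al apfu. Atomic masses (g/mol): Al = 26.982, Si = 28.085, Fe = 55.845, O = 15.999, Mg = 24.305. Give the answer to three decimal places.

2.004 Al apfu

MgO: 14.62/40.304 = 0.36274 mol → 0.36274 mol Mg, 0.36274 mol O.
FeO: 22.12/71.844 = 0.30789 mol → 0.30789 mol Fe, 0.30789 mol O.
Al2O3: 22.88/101.961 = 0.22440 mol → 0.44880 mol Al, 0.67320 mol O.
SiO2: 40.36/60.083 = 0.67174 mol → 0.67174 mol Si, 1.34348 mol O.
Total oxygen = 2.68731 mol. Normalization factor = 12/2.68731 = 4.46543.
Al per 12 O = 0.44880 × 4.46543 = 2.004.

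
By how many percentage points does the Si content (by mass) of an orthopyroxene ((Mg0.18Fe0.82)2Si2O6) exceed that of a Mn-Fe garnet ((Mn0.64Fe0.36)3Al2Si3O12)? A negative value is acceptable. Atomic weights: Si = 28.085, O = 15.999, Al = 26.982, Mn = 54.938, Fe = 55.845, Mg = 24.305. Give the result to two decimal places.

Si in (Mg0.18Fe0.82)2Si2O6: molar mass 252.500 g/mol; 2×28.085 = 56.170 g → 22.25 wt%.
Si in (Mn0.64Fe0.36)3Al2Si3O12: molar mass 496.001 g/mol; 3×28.085 = 84.255 g → 16.99 wt%.
Difference = 22.25 − 16.99 = 5.26 percentage points.

5.26 percentage points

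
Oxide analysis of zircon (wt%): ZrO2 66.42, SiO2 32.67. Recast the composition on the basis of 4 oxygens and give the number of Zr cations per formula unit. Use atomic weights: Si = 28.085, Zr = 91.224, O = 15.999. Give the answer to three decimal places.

0.996 Zr apfu

66.42 wt% ZrO2 ÷ 123.222 g/mol = 0.53903 mol, giving 0.53903 Zr and 1.07806 O.
32.67 wt% SiO2 ÷ 60.083 g/mol = 0.54375 mol, giving 0.54375 Si and 1.08750 O.
Oxygen sums to 2.16556; scaling by 4/2.16556 = 1.84710 puts the formula on 4 O.
Zr: 0.53903 × 1.84710 = 0.996 atoms per formula unit.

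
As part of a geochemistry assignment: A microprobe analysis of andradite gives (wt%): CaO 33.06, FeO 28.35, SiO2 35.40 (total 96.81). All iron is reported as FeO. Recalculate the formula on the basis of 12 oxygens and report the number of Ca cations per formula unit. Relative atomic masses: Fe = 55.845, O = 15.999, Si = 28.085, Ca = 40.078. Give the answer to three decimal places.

33.06 wt% CaO ÷ 56.077 g/mol = 0.58955 mol, giving 0.58955 Ca and 0.58955 O.
28.35 wt% FeO ÷ 71.844 g/mol = 0.39460 mol, giving 0.39460 Fe and 0.39460 O.
35.40 wt% SiO2 ÷ 60.083 g/mol = 0.58918 mol, giving 0.58918 Si and 1.17836 O.
Oxygen sums to 2.16251; scaling by 12/2.16251 = 5.54911 puts the formula on 12 O.
Ca: 0.58955 × 5.54911 = 3.271 atoms per formula unit.

3.271 Ca apfu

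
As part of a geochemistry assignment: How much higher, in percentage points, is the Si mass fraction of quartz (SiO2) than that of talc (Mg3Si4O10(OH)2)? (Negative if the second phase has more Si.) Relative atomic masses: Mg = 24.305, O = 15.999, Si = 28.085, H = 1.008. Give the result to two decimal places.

17.12 percentage points

Si in SiO2: molar mass 60.083 g/mol; 1×28.085 = 28.085 g → 46.74 wt%.
Si in Mg3Si4O10(OH)2: molar mass 379.259 g/mol; 4×28.085 = 112.340 g → 29.62 wt%.
Difference = 46.74 − 29.62 = 17.12 percentage points.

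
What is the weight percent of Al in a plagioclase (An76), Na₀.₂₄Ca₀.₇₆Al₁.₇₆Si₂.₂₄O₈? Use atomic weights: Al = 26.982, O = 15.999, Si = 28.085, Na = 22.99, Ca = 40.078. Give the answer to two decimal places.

Formula mass = 0.24×22.99 + 0.76×40.078 + 1.76×26.982 + 2.24×28.085 + 8×15.999 = 274.368 g/mol, of which 47.488 g is Al.
So Al makes up 47.488/274.368 = 0.1731 of the mass, i.e. 17.31%.

17.31 weight percent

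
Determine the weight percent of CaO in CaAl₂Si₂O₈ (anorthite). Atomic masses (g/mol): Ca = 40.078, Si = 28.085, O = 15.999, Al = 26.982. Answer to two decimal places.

Formula mass = 278.204 g/mol.
1 Ca → 1.0000 mol CaO per formula unit; M(CaO) = 56.077, so CaO mass = 56.077 g.
56.077/278.204 × 100 = 20.16 wt%.

20.16 wt%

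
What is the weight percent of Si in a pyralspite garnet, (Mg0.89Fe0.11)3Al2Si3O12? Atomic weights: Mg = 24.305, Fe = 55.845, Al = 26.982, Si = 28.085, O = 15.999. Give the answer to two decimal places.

20.37 weight percent

Formula mass = 2.67×24.305 + 0.33×55.845 + 2×26.982 + 3×28.085 + 12×15.999 = 413.530 g/mol, of which 84.255 g is Si.
So Si makes up 84.255/413.530 = 0.2037 of the mass, i.e. 20.37%.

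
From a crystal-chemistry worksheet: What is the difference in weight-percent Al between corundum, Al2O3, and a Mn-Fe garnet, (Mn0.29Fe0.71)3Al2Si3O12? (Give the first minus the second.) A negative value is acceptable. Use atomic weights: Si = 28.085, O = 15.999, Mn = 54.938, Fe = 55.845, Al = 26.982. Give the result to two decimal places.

Al in Al2O3: molar mass 101.961 g/mol; 2×26.982 = 53.964 g → 52.93 wt%.
Al in (Mn0.29Fe0.71)3Al2Si3O12: molar mass 496.953 g/mol; 2×26.982 = 53.964 g → 10.86 wt%.
Difference = 52.93 − 10.86 = 42.07 percentage points.

42.07 percentage points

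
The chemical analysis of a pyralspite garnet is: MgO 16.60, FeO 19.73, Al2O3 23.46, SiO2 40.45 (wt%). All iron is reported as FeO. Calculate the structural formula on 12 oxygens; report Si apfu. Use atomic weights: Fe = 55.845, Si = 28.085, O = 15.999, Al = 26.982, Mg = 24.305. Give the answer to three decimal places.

2.967 Si apfu

MgO (M=40.304): mol = 0.41187; Mg = 0.41187, O = 0.41187.
FeO (M=71.844): mol = 0.27462; Fe = 0.27462, O = 0.27462.
Al2O3 (M=101.961): mol = 0.23009; Al = 0.46018, O = 0.69027.
SiO2 (M=60.083): mol = 0.67324; Si = 0.67324, O = 1.34648.
ΣO = 2.72324; factor = 12/ΣO = 4.40652.
Si apfu = 0.67324 × 4.40652 = 2.967.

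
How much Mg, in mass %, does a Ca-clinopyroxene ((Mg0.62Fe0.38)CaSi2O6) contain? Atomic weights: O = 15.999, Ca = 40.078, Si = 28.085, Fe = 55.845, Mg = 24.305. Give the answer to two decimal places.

6.59 mass %

M((Mg0.62Fe0.38)CaSi2O6) = 228.532 g/mol.
Mg contributes 0.62 × 24.305 = 15.069 g per mole.
15.069/228.532 = 0.0659 → 6.59%.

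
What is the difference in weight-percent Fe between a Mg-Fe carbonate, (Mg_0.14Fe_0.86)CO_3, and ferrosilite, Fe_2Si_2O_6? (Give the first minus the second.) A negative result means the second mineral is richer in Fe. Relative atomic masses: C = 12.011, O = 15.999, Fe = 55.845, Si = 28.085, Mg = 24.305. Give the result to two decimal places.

First mineral: 48.027 g Fe in 111.437 g formula = 43.10 wt% Fe.
Second mineral: 111.690 g Fe in 263.854 g formula = 42.33 wt% Fe.
43.10% − 42.33% gives a difference of 0.77 percentage points.

0.77 percentage points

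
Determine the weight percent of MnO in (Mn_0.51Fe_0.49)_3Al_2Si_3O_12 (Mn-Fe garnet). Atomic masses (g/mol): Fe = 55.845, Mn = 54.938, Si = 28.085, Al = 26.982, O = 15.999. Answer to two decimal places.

21.87 wt%

M((Mn_0.51Fe_0.49)_3Al_2Si_3O_12) = 496.354 g/mol; M(MnO) = 70.937 g/mol.
Moles MnO per formula unit = 1.53 Mn ÷ 1 = 1.5300.
MnO fraction = (1.5300 × 70.937) / 496.354 = 108.534/496.354 = 0.2187.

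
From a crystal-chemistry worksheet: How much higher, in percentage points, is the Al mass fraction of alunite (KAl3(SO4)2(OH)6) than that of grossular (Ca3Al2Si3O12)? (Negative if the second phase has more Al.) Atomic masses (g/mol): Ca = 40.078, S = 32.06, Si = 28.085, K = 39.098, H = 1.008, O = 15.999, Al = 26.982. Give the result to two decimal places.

7.56 percentage points

Al in KAl3(SO4)2(OH)6: molar mass 414.198 g/mol; 3×26.982 = 80.946 g → 19.54 wt%.
Al in Ca3Al2Si3O12: molar mass 450.441 g/mol; 2×26.982 = 53.964 g → 11.98 wt%.
Difference = 19.54 − 11.98 = 7.56 percentage points.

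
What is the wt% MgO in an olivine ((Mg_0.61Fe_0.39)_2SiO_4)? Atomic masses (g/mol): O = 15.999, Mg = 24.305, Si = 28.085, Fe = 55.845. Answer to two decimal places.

29.75 wt%

M((Mg_0.61Fe_0.39)_2SiO_4) = 165.292 g/mol; M(MgO) = 40.304 g/mol.
Moles MgO per formula unit = 1.22 Mg ÷ 1 = 1.2200.
MgO fraction = (1.2200 × 40.304) / 165.292 = 49.171/165.292 = 0.2975.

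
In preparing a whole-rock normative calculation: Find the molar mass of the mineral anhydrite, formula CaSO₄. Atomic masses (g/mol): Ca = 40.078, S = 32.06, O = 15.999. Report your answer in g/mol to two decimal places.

M = 1*40.078 + 1*32.06 + 4*15.999

136.13 g/mol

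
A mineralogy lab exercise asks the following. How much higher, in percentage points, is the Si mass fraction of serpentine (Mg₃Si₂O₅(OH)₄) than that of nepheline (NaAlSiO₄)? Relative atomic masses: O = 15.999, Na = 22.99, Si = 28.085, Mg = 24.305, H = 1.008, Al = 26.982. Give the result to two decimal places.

0.50 percentage points

M(Mg₃Si₂O₅(OH)₄) = 277.108 g/mol, so wt% Si = 56.170/277.108 × 100 = 20.27%.
M(NaAlSiO₄) = 142.053 g/mol, so wt% Si = 28.085/142.053 × 100 = 19.77%.
20.27 − 19.77 = 0.50 pp.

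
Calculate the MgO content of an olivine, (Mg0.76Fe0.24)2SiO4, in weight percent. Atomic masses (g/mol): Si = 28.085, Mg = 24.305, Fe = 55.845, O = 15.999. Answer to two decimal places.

39.31 wt%

Formula mass = 155.830 g/mol.
1.52 Mg → 1.5200 mol MgO per formula unit; M(MgO) = 40.304, so MgO mass = 61.262 g.
61.262/155.830 × 100 = 39.31 wt%.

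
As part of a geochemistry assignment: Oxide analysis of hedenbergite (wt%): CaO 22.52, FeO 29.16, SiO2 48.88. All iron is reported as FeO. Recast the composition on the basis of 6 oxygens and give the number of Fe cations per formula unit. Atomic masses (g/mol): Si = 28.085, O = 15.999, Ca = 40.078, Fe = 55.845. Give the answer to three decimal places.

22.52 wt% CaO ÷ 56.077 g/mol = 0.40159 mol, giving 0.40159 Ca and 0.40159 O.
29.16 wt% FeO ÷ 71.844 g/mol = 0.40588 mol, giving 0.40588 Fe and 0.40588 O.
48.88 wt% SiO2 ÷ 60.083 g/mol = 0.81354 mol, giving 0.81354 Si and 1.62708 O.
Oxygen sums to 2.43455; scaling by 6/2.43455 = 2.46452 puts the formula on 6 O.
Fe: 0.40588 × 2.46452 = 1.000 atoms per formula unit.

1.000 Fe apfu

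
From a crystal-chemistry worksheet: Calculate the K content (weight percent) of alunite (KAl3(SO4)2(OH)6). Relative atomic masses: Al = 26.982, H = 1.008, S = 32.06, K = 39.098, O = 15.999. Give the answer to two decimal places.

9.44 weight percent

Molar mass of KAl3(SO4)2(OH)6: 1×39.098 + 3×26.982 + 2×32.06 + 14×15.999 + 6×1.008 = 414.198 g/mol.
Mass of K per formula unit: 1 × 39.098 = 39.098 g.
Weight fraction K = 39.098 / 414.198 = 0.0944.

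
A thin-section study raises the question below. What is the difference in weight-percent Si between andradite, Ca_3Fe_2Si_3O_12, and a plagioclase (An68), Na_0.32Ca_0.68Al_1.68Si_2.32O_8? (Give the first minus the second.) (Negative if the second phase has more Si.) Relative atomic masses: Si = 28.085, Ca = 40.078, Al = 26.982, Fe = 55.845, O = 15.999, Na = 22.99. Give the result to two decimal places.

-7.28 percentage points

First mineral: 84.255 g Si in 508.167 g formula = 16.58 wt% Si.
Second mineral: 65.157 g Si in 273.089 g formula = 23.86 wt% Si.
16.58% − 23.86% gives a difference of -7.28 percentage points.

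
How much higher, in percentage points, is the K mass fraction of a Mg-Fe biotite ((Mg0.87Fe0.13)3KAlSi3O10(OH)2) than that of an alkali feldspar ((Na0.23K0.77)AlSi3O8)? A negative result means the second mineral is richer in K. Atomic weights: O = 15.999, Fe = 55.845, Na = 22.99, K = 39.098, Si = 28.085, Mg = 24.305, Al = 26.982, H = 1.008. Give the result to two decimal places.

First mineral: 39.098 g K in 429.555 g formula = 9.10 wt% K.
Second mineral: 30.105 g K in 274.622 g formula = 10.96 wt% K.
9.10% − 10.96% gives a difference of -1.86 percentage points.

-1.86 percentage points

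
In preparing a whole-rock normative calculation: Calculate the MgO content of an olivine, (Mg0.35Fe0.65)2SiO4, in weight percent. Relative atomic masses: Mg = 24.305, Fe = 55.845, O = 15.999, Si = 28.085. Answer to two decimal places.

Molar mass of (Mg0.35Fe0.65)2SiO4 = 0.70*24.305 + 1.30*55.845 + 1*28.085 + 4*15.999 = 181.693 g/mol.
Each formula unit contains 0.70 Mg, equivalent to 0.70/1 = 0.7000 mol MgO.
M(MgO) = 1×24.305 + 1×15.999 = 40.304 g/mol.
Mass of MgO per formula unit = 0.7000 × 40.304 = 28.213 g.
MgO wt% = 28.213 / 181.693 × 100 = 15.53%.

15.53 wt%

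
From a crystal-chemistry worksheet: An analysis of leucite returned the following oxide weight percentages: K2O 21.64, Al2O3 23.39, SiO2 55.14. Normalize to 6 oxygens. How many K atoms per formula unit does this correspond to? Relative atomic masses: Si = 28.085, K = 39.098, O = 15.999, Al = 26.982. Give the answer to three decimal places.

1.001 K apfu

21.64 wt% K2O ÷ 94.195 g/mol = 0.22974 mol, giving 0.45948 K and 0.22974 O.
23.39 wt% Al2O3 ÷ 101.961 g/mol = 0.22940 mol, giving 0.45880 Al and 0.68820 O.
55.14 wt% SiO2 ÷ 60.083 g/mol = 0.91773 mol, giving 0.91773 Si and 1.83546 O.
Oxygen sums to 2.75340; scaling by 6/2.75340 = 2.17912 puts the formula on 6 O.
K: 0.45948 × 2.17912 = 1.001 atoms per formula unit.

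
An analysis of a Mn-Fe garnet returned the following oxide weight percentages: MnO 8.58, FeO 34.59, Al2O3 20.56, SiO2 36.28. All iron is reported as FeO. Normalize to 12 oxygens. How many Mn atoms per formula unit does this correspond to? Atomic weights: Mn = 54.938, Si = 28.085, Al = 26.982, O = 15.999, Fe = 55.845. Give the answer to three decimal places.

0.601 Mn apfu

8.58 wt% MnO ÷ 70.937 g/mol = 0.12095 mol, giving 0.12095 Mn and 0.12095 O.
34.59 wt% FeO ÷ 71.844 g/mol = 0.48146 mol, giving 0.48146 Fe and 0.48146 O.
20.56 wt% Al2O3 ÷ 101.961 g/mol = 0.20165 mol, giving 0.40330 Al and 0.60495 O.
36.28 wt% SiO2 ÷ 60.083 g/mol = 0.60383 mol, giving 0.60383 Si and 1.20766 O.
Oxygen sums to 2.41502; scaling by 12/2.41502 = 4.96890 puts the formula on 12 O.
Mn: 0.12095 × 4.96890 = 0.601 atoms per formula unit.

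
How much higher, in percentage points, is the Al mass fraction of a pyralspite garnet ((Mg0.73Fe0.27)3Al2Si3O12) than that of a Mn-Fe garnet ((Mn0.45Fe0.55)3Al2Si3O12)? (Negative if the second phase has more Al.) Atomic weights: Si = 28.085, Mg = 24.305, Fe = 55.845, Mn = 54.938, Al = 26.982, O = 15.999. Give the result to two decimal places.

Al in (Mg0.73Fe0.27)3Al2Si3O12: molar mass 428.669 g/mol; 2×26.982 = 53.964 g → 12.59 wt%.
Al in (Mn0.45Fe0.55)3Al2Si3O12: molar mass 496.518 g/mol; 2×26.982 = 53.964 g → 10.87 wt%.
Difference = 12.59 − 10.87 = 1.72 percentage points.

1.72 percentage points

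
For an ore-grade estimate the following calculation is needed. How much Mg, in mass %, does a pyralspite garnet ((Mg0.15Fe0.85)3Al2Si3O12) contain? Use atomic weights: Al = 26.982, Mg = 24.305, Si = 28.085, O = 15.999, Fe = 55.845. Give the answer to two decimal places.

M((Mg0.15Fe0.85)3Al2Si3O12) = 483.549 g/mol.
Mg contributes 0.45 × 24.305 = 10.937 g per mole.
10.937/483.549 = 0.0226 → 2.26%.

2.26 mass %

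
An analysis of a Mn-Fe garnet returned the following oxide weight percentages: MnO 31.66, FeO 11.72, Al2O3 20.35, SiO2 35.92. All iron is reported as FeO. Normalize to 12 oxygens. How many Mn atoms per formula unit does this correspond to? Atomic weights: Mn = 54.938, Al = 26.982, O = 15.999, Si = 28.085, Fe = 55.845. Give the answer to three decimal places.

2.228 Mn apfu

MnO (M=70.937): mol = 0.44631; Mn = 0.44631, O = 0.44631.
FeO (M=71.844): mol = 0.16313; Fe = 0.16313, O = 0.16313.
Al2O3 (M=101.961): mol = 0.19959; Al = 0.39918, O = 0.59877.
SiO2 (M=60.083): mol = 0.59784; Si = 0.59784, O = 1.19568.
ΣO = 2.40389; factor = 12/ΣO = 4.99191.
Mn apfu = 0.44631 × 4.99191 = 2.228.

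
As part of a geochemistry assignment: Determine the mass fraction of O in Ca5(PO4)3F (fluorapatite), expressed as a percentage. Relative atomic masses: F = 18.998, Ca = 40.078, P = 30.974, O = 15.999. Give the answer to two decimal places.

38.07 wt%

Molar mass of Ca5(PO4)3F: 5·40.078 + 3·30.974 + 12·15.999 + 1·18.998 = 504.298 g/mol.
Mass of O per formula unit: 12 × 15.999 = 191.988 g.
Weight fraction O = 191.988 / 504.298 = 0.3807.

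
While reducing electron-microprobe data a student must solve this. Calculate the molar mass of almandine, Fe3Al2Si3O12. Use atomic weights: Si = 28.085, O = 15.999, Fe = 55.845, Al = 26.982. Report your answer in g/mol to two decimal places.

Fe: 3 × 55.845 = 167.5350
Al: 2 × 26.982 = 53.9640
Si: 3 × 28.085 = 84.2550
O: 12 × 15.999 = 191.9880
Summing the contributions gives the formula mass.

497.74 g/mol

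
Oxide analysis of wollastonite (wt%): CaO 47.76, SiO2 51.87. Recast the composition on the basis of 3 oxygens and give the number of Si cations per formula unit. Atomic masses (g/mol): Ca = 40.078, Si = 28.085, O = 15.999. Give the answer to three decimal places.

1.005 Si apfu

47.76 wt% CaO ÷ 56.077 g/mol = 0.85169 mol, giving 0.85169 Ca and 0.85169 O.
51.87 wt% SiO2 ÷ 60.083 g/mol = 0.86331 mol, giving 0.86331 Si and 1.72662 O.
Oxygen sums to 2.57831; scaling by 3/2.57831 = 1.16355 puts the formula on 3 O.
Si: 0.86331 × 1.16355 = 1.005 atoms per formula unit.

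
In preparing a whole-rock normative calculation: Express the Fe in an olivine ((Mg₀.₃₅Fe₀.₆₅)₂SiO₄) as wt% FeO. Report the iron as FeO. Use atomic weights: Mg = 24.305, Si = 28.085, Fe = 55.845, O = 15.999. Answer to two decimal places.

Formula mass = 181.693 g/mol.
1.30 Fe → 1.3000 mol FeO per formula unit; M(FeO) = 71.844, so FeO mass = 93.397 g.
93.397/181.693 × 100 = 51.40 wt%.

51.40 wt%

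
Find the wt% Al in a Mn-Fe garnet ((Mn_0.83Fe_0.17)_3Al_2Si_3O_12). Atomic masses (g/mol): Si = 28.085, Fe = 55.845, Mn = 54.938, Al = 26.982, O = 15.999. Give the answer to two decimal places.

10.89 wt%

Molar mass of (Mn_0.83Fe_0.17)_3Al_2Si_3O_12: 2.49·54.938 + 0.51·55.845 + 2·26.982 + 3·28.085 + 12·15.999 = 495.484 g/mol.
Mass of Al per formula unit: 2 × 26.982 = 53.964 g.
Weight fraction Al = 53.964 / 495.484 = 0.1089.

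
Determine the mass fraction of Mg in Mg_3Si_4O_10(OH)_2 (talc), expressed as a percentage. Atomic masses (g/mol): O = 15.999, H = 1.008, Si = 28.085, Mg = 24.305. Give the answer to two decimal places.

19.23 weight percent

M(Mg_3Si_4O_10(OH)_2) = 379.259 g/mol.
Mg contributes 3 × 24.305 = 72.915 g per mole.
72.915/379.259 = 0.1923 → 19.23%.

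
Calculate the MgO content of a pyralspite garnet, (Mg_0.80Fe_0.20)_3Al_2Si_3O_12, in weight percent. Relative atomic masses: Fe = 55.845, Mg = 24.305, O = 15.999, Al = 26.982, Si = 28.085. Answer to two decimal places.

22.92 wt%

Formula mass = 422.046 g/mol.
2.40 Mg → 2.4000 mol MgO per formula unit; M(MgO) = 40.304, so MgO mass = 96.730 g.
96.730/422.046 × 100 = 22.92 wt%.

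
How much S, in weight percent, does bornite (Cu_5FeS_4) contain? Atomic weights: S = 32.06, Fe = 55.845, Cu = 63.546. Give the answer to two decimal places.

Molar mass of Cu_5FeS_4: 5*63.546 + 1*55.845 + 4*32.06 = 501.815 g/mol.
Mass of S per formula unit: 4 × 32.06 = 128.240 g.
Weight fraction S = 128.240 / 501.815 = 0.2556.

25.56 weight percent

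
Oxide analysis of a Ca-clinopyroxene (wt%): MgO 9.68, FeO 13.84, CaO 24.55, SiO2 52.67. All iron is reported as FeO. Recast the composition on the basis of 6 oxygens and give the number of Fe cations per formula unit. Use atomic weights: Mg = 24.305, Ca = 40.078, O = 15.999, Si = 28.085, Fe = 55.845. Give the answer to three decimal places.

MgO (M=40.304): mol = 0.24017; Mg = 0.24017, O = 0.24017.
FeO (M=71.844): mol = 0.19264; Fe = 0.19264, O = 0.19264.
CaO (M=56.077): mol = 0.43779; Ca = 0.43779, O = 0.43779.
SiO2 (M=60.083): mol = 0.87662; Si = 0.87662, O = 1.75324.
ΣO = 2.62384; factor = 6/ΣO = 2.28672.
Fe apfu = 0.19264 × 2.28672 = 0.441.

0.441 Fe apfu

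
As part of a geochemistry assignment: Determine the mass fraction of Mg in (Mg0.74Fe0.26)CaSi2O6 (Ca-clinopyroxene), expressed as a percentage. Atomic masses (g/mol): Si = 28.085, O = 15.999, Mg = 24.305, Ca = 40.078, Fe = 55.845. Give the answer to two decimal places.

8.00 mass %

Molar mass of (Mg0.74Fe0.26)CaSi2O6: 0.74*24.305 + 0.26*55.845 + 1*40.078 + 2*28.085 + 6*15.999 = 224.747 g/mol.
Mass of Mg per formula unit: 0.74 × 24.305 = 17.986 g.
Weight fraction Mg = 17.986 / 224.747 = 0.0800.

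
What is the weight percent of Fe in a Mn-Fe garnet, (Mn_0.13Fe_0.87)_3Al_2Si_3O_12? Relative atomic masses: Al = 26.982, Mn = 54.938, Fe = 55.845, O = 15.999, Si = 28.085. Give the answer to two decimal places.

29.30 weight percent

Molar mass of (Mn_0.13Fe_0.87)_3Al_2Si_3O_12: 0.39·54.938 + 2.61·55.845 + 2·26.982 + 3·28.085 + 12·15.999 = 497.388 g/mol.
Mass of Fe per formula unit: 2.61 × 55.845 = 145.755 g.
Weight fraction Fe = 145.755 / 497.388 = 0.2930.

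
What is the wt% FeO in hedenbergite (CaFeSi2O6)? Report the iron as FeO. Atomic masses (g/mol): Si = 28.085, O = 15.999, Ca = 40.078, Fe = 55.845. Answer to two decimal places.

Formula mass = 248.087 g/mol.
1 Fe → 1.0000 mol FeO per formula unit; M(FeO) = 71.844, so FeO mass = 71.844 g.
71.844/248.087 × 100 = 28.96 wt%.

28.96 wt%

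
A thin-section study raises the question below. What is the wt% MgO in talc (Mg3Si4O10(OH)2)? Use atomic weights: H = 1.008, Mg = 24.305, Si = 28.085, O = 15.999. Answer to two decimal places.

31.88 wt%

M(Mg3Si4O10(OH)2) = 379.259 g/mol; M(MgO) = 40.304 g/mol.
Moles MgO per formula unit = 3 Mg ÷ 1 = 3.0000.
MgO fraction = (3.0000 × 40.304) / 379.259 = 120.912/379.259 = 0.3188.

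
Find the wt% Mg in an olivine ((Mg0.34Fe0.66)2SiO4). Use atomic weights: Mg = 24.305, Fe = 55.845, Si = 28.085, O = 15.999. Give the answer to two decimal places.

9.06 weight percent

Molar mass of (Mg0.34Fe0.66)2SiO4: 0.68×24.305 + 1.32×55.845 + 1×28.085 + 4×15.999 = 182.324 g/mol.
Mass of Mg per formula unit: 0.68 × 24.305 = 16.527 g.
Weight fraction Mg = 16.527 / 182.324 = 0.0906.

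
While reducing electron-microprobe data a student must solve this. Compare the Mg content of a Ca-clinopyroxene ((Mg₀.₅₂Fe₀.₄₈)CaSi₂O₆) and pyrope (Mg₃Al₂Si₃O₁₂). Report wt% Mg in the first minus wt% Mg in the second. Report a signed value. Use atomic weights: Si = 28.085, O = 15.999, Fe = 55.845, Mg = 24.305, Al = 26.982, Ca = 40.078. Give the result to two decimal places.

Mg in (Mg₀.₅₂Fe₀.₄₈)CaSi₂O₆: molar mass 231.686 g/mol; 0.52×24.305 = 12.639 g → 5.46 wt%.
Mg in Mg₃Al₂Si₃O₁₂: molar mass 403.122 g/mol; 3×24.305 = 72.915 g → 18.09 wt%.
Difference = 5.46 − 18.09 = -12.63 percentage points.

-12.63 percentage points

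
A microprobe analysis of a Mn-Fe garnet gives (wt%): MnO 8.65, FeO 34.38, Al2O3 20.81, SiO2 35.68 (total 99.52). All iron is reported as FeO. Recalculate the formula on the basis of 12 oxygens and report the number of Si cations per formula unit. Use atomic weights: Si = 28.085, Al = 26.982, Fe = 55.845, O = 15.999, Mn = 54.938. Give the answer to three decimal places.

MnO (M=70.937): mol = 0.12194; Mn = 0.12194, O = 0.12194.
FeO (M=71.844): mol = 0.47854; Fe = 0.47854, O = 0.47854.
Al2O3 (M=101.961): mol = 0.20410; Al = 0.40820, O = 0.61230.
SiO2 (M=60.083): mol = 0.59385; Si = 0.59385, O = 1.18770.
ΣO = 2.40048; factor = 12/ΣO = 4.99900.
Si apfu = 0.59385 × 4.99900 = 2.969.

2.969 Si apfu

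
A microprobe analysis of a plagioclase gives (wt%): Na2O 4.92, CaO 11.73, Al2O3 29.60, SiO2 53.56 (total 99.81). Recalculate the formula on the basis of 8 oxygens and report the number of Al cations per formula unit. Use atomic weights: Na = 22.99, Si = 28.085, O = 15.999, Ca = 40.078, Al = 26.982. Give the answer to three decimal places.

1.579 Al apfu

4.92 wt% Na2O ÷ 61.979 g/mol = 0.07938 mol, giving 0.15876 Na and 0.07938 O.
11.73 wt% CaO ÷ 56.077 g/mol = 0.20918 mol, giving 0.20918 Ca and 0.20918 O.
29.60 wt% Al2O3 ÷ 101.961 g/mol = 0.29031 mol, giving 0.58062 Al and 0.87093 O.
53.56 wt% SiO2 ÷ 60.083 g/mol = 0.89143 mol, giving 0.89143 Si and 1.78286 O.
Oxygen sums to 2.94235; scaling by 8/2.94235 = 2.71892 puts the formula on 8 O.
Al: 0.58062 × 2.71892 = 1.579 atoms per formula unit.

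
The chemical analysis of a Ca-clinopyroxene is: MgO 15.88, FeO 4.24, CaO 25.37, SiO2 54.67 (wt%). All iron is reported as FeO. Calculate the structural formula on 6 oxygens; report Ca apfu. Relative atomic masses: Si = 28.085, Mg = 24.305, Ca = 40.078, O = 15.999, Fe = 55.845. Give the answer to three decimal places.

MgO: 15.88/40.304 = 0.39401 mol → 0.39401 mol Mg, 0.39401 mol O.
FeO: 4.24/71.844 = 0.05902 mol → 0.05902 mol Fe, 0.05902 mol O.
CaO: 25.37/56.077 = 0.45241 mol → 0.45241 mol Ca, 0.45241 mol O.
SiO2: 54.67/60.083 = 0.90991 mol → 0.90991 mol Si, 1.81982 mol O.
Total oxygen = 2.72526 mol. Normalization factor = 6/2.72526 = 2.20162.
Ca per 6 O = 0.45241 × 2.20162 = 0.996.

0.996 Ca apfu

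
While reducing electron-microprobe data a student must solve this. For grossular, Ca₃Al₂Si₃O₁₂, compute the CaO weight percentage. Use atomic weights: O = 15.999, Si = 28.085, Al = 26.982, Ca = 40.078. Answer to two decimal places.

M(Ca₃Al₂Si₃O₁₂) = 450.441 g/mol; M(CaO) = 56.077 g/mol.
Moles CaO per formula unit = 3 Ca ÷ 1 = 3.0000.
CaO fraction = (3.0000 × 56.077) / 450.441 = 168.231/450.441 = 0.3735.

37.35 wt%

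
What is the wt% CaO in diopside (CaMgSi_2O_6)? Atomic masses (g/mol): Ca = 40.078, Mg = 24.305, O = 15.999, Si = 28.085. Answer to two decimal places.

Molar mass of CaMgSi_2O_6 = 1*40.078 + 1*24.305 + 2*28.085 + 6*15.999 = 216.547 g/mol.
Each formula unit contains 1 Ca, equivalent to 1/1 = 1.0000 mol CaO.
M(CaO) = 1×40.078 + 1×15.999 = 56.077 g/mol.
Mass of CaO per formula unit = 1.0000 × 56.077 = 56.077 g.
CaO wt% = 56.077 / 216.547 × 100 = 25.90%.

25.90 wt%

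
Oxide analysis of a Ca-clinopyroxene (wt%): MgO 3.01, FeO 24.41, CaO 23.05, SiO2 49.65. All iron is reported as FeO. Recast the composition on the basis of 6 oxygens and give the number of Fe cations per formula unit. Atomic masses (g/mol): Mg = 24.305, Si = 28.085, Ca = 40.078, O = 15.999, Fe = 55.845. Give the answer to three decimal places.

0.823 Fe apfu

MgO: 3.01/40.304 = 0.07468 mol → 0.07468 mol Mg, 0.07468 mol O.
FeO: 24.41/71.844 = 0.33976 mol → 0.33976 mol Fe, 0.33976 mol O.
CaO: 23.05/56.077 = 0.41104 mol → 0.41104 mol Ca, 0.41104 mol O.
SiO2: 49.65/60.083 = 0.82636 mol → 0.82636 mol Si, 1.65272 mol O.
Total oxygen = 2.47820 mol. Normalization factor = 6/2.47820 = 2.42111.
Fe per 6 O = 0.33976 × 2.42111 = 0.823.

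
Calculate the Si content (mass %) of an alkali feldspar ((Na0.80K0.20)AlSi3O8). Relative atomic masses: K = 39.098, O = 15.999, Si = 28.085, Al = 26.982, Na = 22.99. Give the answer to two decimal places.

Molar mass of (Na0.80K0.20)AlSi3O8: 0.80*22.99 + 0.20*39.098 + 1*26.982 + 3*28.085 + 8*15.999 = 265.441 g/mol.
Mass of Si per formula unit: 3 × 28.085 = 84.255 g.
Weight fraction Si = 84.255 / 265.441 = 0.3174.

31.74 mass %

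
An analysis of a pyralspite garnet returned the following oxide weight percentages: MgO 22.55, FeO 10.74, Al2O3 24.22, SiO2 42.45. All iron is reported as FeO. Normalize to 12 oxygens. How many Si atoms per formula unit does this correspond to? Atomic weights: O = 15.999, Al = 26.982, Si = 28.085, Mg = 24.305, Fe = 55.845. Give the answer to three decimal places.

2.991 Si apfu

MgO (M=40.304): mol = 0.55950; Mg = 0.55950, O = 0.55950.
FeO (M=71.844): mol = 0.14949; Fe = 0.14949, O = 0.14949.
Al2O3 (M=101.961): mol = 0.23754; Al = 0.47508, O = 0.71262.
SiO2 (M=60.083): mol = 0.70652; Si = 0.70652, O = 1.41304.
ΣO = 2.83465; factor = 12/ΣO = 4.23333.
Si apfu = 0.70652 × 4.23333 = 2.991.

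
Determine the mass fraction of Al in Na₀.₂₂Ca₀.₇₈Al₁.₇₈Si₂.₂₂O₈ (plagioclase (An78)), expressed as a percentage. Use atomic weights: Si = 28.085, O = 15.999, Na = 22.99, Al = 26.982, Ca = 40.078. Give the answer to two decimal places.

Formula mass = 0.22·22.99 + 0.78·40.078 + 1.78·26.982 + 2.22·28.085 + 8·15.999 = 274.687 g/mol, of which 48.028 g is Al.
So Al makes up 48.028/274.687 = 0.1748 of the mass, i.e. 17.48%.

17.48 mass %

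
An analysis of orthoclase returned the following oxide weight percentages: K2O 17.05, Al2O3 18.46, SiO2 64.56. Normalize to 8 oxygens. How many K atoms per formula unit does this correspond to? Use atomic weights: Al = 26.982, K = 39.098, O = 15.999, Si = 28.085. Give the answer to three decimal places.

K2O (M=94.195): mol = 0.18101; K = 0.36202, O = 0.18101.
Al2O3 (M=101.961): mol = 0.18105; Al = 0.36210, O = 0.54315.
SiO2 (M=60.083): mol = 1.07451; Si = 1.07451, O = 2.14902.
ΣO = 2.87318; factor = 8/ΣO = 2.78437.
K apfu = 0.36202 × 2.78437 = 1.008.

1.008 K apfu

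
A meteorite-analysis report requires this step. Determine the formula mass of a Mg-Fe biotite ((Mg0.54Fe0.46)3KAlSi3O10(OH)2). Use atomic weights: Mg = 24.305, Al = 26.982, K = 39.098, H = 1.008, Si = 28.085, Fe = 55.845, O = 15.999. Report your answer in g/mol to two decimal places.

M = 1.62·24.305 + 1.38·55.845 + 1·39.098 + 1·26.982 + 3·28.085 + 12·15.999 + 2·1.008

460.78 g/mol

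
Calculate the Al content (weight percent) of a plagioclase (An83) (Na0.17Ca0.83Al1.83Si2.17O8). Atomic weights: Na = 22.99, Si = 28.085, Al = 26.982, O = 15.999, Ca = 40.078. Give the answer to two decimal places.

Formula mass = 0.17×22.99 + 0.83×40.078 + 1.83×26.982 + 2.17×28.085 + 8×15.999 = 275.487 g/mol, of which 49.377 g is Al.
So Al makes up 49.377/275.487 = 0.1792 of the mass, i.e. 17.92%.

17.92 weight percent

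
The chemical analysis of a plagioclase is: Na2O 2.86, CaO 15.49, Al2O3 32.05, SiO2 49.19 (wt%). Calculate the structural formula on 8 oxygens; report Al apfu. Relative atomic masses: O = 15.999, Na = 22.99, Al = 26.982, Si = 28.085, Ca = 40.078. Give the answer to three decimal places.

Na2O (M=61.979): mol = 0.04614; Na = 0.09228, O = 0.04614.
CaO (M=56.077): mol = 0.27623; Ca = 0.27623, O = 0.27623.
Al2O3 (M=101.961): mol = 0.31434; Al = 0.62868, O = 0.94302.
SiO2 (M=60.083): mol = 0.81870; Si = 0.81870, O = 1.63740.
ΣO = 2.90279; factor = 8/ΣO = 2.75597.
Al apfu = 0.62868 × 2.75597 = 1.733.

1.733 Al apfu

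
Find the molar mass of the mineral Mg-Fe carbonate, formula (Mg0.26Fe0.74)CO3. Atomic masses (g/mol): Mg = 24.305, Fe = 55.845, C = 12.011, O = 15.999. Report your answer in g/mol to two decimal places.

107.65 g/mol

Mg: 0.26 × 24.305 = 6.3193
Fe: 0.74 × 55.845 = 41.3253
C: 1 × 12.011 = 12.0110
O: 3 × 15.999 = 47.9970
Summing the contributions gives the formula mass.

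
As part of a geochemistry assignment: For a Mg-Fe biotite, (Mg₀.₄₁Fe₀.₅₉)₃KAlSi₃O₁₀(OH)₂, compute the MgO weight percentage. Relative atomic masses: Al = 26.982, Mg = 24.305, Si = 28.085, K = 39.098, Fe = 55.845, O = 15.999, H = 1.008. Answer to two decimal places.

Molar mass of (Mg₀.₄₁Fe₀.₅₉)₃KAlSi₃O₁₀(OH)₂ = 1.23*24.305 + 1.77*55.845 + 1*39.098 + 1*26.982 + 3*28.085 + 12*15.999 + 2*1.008 = 473.080 g/mol.
Each formula unit contains 1.23 Mg, equivalent to 1.23/1 = 1.2300 mol MgO.
M(MgO) = 1×24.305 + 1×15.999 = 40.304 g/mol.
Mass of MgO per formula unit = 1.2300 × 40.304 = 49.574 g.
MgO wt% = 49.574 / 473.080 × 100 = 10.48%.

10.48 wt%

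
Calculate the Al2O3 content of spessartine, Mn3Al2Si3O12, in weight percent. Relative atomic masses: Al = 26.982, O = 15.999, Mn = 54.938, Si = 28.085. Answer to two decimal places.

20.60 wt%

Molar mass of Mn3Al2Si3O12 = 3×54.938 + 2×26.982 + 3×28.085 + 12×15.999 = 495.021 g/mol.
Each formula unit contains 2 Al, equivalent to 2/2 = 1.0000 mol Al2O3.
M(Al2O3) = 2×26.982 + 3×15.999 = 101.961 g/mol.
Mass of Al2O3 per formula unit = 1.0000 × 101.961 = 101.961 g.
Al2O3 wt% = 101.961 / 495.021 × 100 = 20.60%.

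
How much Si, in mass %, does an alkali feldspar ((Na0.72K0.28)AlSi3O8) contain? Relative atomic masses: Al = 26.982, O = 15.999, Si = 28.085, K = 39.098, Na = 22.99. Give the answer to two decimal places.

31.59 mass %

Molar mass of (Na0.72K0.28)AlSi3O8: 0.72*22.99 + 0.28*39.098 + 1*26.982 + 3*28.085 + 8*15.999 = 266.729 g/mol.
Mass of Si per formula unit: 3 × 28.085 = 84.255 g.
Weight fraction Si = 84.255 / 266.729 = 0.3159.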